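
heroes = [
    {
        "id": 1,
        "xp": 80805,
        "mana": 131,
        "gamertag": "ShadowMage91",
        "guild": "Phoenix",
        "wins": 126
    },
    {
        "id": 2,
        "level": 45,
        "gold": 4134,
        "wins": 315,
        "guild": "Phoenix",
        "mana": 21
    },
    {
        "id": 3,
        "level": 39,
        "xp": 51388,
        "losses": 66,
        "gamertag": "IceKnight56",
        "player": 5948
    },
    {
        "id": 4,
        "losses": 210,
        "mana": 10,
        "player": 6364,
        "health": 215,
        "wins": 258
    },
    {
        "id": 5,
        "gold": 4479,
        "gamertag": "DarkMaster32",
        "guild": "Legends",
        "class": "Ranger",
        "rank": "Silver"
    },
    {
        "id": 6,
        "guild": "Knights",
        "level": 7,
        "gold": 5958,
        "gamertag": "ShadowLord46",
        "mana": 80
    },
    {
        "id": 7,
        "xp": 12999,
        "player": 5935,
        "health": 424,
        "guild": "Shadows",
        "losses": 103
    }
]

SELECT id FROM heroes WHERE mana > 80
[1]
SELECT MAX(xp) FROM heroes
80805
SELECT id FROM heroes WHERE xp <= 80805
[1, 3, 7]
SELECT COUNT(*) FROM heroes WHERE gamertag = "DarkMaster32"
1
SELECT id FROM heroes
[1, 2, 3, 4, 5, 6, 7]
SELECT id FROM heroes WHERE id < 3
[1, 2]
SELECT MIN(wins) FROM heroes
126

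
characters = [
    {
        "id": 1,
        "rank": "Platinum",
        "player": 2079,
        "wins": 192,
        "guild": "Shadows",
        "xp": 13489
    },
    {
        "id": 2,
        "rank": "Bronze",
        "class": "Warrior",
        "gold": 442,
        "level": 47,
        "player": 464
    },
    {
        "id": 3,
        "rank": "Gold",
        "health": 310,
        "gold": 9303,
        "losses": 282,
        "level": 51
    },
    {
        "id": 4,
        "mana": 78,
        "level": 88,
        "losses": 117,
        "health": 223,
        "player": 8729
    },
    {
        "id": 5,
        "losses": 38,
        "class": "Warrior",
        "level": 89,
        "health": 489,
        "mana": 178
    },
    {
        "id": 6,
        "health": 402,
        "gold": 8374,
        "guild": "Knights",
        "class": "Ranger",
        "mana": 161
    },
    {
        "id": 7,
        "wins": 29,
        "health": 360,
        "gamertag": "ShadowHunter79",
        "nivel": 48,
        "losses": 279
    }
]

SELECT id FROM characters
[1, 2, 3, 4, 5, 6, 7]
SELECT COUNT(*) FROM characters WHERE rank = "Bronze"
1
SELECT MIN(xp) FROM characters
13489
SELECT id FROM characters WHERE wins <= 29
[7]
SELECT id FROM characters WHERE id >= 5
[5, 6, 7]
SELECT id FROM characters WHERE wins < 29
[]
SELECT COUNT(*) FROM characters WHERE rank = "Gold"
1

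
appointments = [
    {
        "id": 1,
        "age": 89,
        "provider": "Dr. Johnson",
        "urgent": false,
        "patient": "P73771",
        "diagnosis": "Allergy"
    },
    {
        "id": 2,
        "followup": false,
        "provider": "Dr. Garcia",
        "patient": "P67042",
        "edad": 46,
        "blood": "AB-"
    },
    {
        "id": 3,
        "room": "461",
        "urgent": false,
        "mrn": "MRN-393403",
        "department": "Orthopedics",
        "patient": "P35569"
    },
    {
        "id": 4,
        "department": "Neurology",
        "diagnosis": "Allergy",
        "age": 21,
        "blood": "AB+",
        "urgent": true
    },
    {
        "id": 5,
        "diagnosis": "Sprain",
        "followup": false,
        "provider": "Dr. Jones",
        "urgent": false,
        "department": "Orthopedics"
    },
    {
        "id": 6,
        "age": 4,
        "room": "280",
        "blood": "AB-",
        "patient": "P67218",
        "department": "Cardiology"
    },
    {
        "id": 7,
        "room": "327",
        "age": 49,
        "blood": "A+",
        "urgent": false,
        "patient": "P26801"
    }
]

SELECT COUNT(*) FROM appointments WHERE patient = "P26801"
1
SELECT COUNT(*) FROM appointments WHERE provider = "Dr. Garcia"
1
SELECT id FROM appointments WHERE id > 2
[3, 4, 5, 6, 7]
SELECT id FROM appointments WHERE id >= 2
[2, 3, 4, 5, 6, 7]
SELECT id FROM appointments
[1, 2, 3, 4, 5, 6, 7]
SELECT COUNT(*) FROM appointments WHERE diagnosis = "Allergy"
2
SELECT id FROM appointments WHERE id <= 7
[1, 2, 3, 4, 5, 6, 7]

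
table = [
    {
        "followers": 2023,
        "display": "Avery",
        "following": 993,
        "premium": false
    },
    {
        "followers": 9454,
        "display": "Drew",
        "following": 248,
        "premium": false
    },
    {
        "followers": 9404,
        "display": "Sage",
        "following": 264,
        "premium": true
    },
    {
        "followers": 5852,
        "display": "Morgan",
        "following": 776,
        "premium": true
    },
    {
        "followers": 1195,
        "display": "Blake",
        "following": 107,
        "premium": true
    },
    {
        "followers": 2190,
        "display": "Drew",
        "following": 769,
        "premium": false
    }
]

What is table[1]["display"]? "Drew"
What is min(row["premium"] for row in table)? False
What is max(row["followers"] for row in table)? 9454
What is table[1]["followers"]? 9454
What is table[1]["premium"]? False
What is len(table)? 6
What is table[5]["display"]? "Drew"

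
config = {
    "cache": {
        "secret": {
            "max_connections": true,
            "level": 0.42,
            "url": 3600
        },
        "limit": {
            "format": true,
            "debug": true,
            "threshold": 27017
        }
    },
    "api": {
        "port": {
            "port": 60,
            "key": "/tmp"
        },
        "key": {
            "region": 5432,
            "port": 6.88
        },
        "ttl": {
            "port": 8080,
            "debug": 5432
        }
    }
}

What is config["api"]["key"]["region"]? 5432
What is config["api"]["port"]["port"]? 60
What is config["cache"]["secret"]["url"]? 3600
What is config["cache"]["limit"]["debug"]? True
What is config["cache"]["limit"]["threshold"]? 27017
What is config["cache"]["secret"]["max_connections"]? True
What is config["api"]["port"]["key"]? "/tmp"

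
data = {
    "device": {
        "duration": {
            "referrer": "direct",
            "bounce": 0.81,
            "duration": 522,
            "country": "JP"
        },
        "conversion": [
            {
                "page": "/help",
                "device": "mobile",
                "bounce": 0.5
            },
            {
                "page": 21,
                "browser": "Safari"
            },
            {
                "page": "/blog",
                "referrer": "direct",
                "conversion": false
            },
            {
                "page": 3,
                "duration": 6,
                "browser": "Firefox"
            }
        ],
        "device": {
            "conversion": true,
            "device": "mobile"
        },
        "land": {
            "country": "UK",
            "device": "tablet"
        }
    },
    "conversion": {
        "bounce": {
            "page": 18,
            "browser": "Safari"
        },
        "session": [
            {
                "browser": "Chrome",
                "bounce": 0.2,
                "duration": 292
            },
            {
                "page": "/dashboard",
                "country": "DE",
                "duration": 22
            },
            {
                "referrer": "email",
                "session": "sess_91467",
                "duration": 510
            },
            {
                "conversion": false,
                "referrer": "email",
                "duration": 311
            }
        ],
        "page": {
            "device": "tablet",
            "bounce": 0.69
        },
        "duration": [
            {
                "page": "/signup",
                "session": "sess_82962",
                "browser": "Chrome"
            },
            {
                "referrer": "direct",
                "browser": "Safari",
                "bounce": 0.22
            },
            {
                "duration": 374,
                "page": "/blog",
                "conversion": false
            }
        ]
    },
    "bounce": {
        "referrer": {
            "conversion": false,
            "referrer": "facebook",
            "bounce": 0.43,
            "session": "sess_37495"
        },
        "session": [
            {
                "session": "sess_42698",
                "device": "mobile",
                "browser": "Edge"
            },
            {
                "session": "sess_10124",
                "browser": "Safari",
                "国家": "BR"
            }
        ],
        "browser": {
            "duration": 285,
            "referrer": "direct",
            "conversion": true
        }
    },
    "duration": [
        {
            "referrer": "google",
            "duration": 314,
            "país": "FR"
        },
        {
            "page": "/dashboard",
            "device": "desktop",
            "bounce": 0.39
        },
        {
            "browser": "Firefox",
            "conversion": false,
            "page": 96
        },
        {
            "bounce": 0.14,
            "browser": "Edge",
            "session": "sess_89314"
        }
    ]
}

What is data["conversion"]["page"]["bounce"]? 0.69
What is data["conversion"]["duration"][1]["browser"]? "Safari"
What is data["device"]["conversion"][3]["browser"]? "Firefox"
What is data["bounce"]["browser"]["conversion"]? True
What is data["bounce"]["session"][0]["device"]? "mobile"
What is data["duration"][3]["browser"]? "Edge"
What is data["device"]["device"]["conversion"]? True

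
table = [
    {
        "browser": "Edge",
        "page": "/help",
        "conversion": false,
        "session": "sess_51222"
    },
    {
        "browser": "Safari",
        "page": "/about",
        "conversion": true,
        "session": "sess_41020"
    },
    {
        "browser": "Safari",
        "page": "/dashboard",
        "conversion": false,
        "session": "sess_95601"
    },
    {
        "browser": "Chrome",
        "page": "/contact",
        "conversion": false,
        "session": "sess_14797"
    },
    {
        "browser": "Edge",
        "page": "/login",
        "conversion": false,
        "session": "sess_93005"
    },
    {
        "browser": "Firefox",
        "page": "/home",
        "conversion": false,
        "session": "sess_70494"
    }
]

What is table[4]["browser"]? "Edge"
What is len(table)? 6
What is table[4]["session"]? "sess_93005"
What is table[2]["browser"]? "Safari"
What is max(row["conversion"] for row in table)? True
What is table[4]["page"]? "/login"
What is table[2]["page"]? "/dashboard"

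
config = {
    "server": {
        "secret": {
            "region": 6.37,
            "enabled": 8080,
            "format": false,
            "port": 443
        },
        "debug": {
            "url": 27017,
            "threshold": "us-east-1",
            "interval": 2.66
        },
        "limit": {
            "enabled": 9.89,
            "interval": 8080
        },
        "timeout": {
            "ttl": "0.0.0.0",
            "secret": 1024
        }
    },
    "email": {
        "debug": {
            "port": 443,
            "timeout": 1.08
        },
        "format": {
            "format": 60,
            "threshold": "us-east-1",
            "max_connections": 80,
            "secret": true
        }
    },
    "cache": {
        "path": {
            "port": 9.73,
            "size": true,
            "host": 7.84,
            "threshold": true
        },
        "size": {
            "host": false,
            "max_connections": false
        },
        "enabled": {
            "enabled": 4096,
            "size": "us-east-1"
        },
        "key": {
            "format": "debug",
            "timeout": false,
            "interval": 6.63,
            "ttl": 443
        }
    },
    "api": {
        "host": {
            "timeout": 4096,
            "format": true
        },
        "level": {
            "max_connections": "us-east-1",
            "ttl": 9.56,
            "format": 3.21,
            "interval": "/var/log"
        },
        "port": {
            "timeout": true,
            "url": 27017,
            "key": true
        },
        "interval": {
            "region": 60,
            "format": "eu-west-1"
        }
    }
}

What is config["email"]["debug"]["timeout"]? 1.08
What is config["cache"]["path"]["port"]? 9.73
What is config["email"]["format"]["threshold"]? "us-east-1"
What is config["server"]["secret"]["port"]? 443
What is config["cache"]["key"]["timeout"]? False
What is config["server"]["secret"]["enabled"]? 8080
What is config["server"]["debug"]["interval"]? 2.66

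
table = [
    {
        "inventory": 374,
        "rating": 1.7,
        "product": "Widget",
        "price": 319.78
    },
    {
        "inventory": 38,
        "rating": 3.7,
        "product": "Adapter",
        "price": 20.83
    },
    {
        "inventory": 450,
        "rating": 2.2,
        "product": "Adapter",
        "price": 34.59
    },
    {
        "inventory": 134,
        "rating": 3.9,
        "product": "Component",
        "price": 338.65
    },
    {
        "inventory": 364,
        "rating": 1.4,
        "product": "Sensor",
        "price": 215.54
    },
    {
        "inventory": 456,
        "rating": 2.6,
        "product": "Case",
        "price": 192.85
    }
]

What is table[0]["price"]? 319.78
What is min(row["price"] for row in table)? 20.83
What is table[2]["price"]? 34.59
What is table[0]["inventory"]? 374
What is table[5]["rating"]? 2.6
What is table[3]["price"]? 338.65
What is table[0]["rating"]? 1.7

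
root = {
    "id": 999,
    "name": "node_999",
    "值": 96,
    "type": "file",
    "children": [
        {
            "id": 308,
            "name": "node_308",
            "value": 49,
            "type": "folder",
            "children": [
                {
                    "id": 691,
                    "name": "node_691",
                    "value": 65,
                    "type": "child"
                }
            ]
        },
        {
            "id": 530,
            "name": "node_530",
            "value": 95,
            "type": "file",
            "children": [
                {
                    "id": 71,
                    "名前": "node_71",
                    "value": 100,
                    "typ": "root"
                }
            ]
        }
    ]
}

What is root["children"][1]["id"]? 530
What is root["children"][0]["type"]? "folder"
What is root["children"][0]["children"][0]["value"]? 65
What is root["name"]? "node_999"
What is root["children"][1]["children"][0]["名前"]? "node_71"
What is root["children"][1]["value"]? 95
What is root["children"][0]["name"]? "node_308"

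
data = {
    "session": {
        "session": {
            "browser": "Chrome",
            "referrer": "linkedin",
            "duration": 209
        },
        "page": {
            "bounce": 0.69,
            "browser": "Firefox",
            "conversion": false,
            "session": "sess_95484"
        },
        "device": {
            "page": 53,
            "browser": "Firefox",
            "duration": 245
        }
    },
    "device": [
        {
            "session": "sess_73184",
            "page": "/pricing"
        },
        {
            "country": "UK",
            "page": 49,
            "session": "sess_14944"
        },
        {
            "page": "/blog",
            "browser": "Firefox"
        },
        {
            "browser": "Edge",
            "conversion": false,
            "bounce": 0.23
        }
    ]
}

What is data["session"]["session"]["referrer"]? "linkedin"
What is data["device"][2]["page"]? "/blog"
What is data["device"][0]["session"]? "sess_73184"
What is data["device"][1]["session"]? "sess_14944"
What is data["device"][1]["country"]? "UK"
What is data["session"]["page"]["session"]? "sess_95484"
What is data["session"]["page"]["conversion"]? False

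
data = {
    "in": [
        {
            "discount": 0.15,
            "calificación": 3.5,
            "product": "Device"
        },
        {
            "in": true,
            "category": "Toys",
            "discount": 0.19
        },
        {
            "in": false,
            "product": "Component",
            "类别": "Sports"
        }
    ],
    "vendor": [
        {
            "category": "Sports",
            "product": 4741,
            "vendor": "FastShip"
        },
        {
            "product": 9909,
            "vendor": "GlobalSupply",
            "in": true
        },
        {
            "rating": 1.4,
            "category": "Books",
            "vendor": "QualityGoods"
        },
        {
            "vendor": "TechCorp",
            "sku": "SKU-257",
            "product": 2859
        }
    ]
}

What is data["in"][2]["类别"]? "Sports"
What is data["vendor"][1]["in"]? True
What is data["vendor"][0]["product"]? 4741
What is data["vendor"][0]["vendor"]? "FastShip"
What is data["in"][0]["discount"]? 0.15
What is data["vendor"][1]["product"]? 9909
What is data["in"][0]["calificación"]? 3.5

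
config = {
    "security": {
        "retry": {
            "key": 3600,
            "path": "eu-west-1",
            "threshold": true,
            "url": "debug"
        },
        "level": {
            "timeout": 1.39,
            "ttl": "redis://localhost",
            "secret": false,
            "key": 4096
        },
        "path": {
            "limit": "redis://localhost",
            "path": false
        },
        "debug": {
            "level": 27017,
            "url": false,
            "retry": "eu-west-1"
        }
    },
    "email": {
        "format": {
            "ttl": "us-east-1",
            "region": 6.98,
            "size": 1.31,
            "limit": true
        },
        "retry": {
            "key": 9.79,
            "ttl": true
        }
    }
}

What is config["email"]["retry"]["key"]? 9.79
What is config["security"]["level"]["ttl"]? "redis://localhost"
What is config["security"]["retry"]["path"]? "eu-west-1"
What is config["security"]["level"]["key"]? 4096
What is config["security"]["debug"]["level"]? 27017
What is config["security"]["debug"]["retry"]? "eu-west-1"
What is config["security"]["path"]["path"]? False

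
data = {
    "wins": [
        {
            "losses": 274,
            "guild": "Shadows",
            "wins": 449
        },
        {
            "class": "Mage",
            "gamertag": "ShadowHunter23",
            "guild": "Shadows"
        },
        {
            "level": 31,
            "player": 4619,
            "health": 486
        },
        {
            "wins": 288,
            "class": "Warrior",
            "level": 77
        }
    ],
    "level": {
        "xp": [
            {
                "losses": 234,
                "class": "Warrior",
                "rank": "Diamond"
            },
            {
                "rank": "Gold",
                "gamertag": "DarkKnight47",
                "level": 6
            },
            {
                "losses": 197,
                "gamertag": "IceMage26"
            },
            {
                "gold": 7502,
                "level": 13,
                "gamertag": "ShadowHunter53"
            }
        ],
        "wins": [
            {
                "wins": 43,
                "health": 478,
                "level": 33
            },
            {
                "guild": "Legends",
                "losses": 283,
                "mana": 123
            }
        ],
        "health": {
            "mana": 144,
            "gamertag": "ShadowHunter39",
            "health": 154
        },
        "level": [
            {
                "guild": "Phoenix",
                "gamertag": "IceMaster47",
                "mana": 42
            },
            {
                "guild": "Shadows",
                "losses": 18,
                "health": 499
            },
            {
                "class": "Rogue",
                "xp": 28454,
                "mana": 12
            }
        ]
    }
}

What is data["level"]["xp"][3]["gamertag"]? "ShadowHunter53"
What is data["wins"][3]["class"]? "Warrior"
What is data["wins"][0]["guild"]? "Shadows"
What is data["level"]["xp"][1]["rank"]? "Gold"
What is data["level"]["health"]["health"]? 154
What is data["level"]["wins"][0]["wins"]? 43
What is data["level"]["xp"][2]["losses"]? 197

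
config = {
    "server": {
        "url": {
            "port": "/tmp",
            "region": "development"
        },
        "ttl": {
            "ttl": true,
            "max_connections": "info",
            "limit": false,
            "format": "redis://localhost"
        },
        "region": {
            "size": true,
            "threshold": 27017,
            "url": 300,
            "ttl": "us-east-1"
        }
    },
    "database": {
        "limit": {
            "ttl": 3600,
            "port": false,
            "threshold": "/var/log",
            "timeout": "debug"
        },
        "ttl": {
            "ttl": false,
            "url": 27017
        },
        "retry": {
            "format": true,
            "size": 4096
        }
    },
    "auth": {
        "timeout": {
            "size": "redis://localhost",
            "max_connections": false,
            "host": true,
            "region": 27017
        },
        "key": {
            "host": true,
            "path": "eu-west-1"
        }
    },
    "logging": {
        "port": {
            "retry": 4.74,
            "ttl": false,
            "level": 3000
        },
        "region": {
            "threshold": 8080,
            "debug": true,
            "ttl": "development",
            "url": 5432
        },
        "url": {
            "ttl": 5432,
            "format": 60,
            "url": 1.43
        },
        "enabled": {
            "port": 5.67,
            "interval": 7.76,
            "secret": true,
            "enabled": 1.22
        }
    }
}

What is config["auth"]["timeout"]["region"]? 27017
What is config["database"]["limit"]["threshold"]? "/var/log"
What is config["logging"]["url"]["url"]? 1.43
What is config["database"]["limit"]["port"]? False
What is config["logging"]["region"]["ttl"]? "development"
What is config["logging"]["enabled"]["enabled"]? 1.22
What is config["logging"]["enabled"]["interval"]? 7.76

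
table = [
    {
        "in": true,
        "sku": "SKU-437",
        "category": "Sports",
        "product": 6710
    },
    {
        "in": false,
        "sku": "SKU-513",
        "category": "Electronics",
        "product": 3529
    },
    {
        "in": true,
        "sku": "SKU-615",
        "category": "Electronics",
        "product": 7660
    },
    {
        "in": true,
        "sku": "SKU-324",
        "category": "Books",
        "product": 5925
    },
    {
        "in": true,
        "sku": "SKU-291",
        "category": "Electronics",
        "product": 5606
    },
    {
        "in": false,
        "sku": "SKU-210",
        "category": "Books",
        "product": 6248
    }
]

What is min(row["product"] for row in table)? 3529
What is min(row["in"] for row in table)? False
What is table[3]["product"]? 5925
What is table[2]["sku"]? "SKU-615"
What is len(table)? 6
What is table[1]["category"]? "Electronics"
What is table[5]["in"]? False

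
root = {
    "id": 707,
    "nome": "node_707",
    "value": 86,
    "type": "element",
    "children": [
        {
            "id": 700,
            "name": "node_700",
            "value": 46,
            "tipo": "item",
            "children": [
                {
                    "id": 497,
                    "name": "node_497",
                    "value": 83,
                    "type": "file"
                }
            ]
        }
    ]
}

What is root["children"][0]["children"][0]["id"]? 497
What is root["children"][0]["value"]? 46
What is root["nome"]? "node_707"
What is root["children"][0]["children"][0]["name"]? "node_497"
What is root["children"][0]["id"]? 700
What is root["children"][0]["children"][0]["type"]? "file"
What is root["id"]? 707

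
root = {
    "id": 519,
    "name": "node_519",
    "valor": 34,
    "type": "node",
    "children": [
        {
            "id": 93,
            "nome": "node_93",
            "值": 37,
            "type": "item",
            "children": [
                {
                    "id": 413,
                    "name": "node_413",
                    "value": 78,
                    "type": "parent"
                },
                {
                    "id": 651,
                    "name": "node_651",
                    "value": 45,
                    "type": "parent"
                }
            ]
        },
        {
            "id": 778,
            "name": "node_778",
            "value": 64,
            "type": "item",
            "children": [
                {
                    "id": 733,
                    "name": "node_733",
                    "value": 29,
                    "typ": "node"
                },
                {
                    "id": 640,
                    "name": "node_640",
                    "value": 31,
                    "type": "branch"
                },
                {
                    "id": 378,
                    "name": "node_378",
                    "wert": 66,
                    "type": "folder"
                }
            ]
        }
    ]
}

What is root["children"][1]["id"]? 778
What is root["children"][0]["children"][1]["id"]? 651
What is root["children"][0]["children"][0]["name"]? "node_413"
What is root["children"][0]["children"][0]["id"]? 413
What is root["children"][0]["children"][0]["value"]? 78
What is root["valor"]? 34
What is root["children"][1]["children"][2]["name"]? "node_378"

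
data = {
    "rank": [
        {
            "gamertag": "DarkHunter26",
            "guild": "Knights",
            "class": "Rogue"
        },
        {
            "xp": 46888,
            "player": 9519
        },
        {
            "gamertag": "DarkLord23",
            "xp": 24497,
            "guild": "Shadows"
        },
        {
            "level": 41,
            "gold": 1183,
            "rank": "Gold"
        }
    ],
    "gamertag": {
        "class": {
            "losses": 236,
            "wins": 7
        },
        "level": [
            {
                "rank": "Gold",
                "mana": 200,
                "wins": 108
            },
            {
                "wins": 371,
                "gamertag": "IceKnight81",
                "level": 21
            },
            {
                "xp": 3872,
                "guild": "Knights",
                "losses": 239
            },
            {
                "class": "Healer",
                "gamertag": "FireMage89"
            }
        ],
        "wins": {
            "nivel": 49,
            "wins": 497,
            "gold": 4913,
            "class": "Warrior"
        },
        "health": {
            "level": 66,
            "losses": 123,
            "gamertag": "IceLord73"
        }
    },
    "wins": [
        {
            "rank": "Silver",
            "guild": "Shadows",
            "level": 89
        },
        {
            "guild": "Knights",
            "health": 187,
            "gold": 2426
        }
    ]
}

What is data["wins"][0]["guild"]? "Shadows"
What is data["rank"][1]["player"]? 9519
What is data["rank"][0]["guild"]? "Knights"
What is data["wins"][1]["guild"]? "Knights"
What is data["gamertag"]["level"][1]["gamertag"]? "IceKnight81"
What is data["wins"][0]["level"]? 89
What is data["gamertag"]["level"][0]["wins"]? 108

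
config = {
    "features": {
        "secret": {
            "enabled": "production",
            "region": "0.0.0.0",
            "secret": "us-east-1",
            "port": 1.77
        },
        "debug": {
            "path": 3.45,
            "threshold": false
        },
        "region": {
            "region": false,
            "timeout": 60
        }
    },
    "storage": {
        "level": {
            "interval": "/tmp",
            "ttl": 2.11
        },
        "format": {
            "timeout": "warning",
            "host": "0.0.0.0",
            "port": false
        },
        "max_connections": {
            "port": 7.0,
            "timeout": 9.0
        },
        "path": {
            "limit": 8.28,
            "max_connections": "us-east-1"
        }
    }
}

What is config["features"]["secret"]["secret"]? "us-east-1"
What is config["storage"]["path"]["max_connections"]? "us-east-1"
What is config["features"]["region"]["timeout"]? 60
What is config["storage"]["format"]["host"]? "0.0.0.0"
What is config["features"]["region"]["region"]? False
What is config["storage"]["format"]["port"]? False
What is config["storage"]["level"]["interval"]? "/tmp"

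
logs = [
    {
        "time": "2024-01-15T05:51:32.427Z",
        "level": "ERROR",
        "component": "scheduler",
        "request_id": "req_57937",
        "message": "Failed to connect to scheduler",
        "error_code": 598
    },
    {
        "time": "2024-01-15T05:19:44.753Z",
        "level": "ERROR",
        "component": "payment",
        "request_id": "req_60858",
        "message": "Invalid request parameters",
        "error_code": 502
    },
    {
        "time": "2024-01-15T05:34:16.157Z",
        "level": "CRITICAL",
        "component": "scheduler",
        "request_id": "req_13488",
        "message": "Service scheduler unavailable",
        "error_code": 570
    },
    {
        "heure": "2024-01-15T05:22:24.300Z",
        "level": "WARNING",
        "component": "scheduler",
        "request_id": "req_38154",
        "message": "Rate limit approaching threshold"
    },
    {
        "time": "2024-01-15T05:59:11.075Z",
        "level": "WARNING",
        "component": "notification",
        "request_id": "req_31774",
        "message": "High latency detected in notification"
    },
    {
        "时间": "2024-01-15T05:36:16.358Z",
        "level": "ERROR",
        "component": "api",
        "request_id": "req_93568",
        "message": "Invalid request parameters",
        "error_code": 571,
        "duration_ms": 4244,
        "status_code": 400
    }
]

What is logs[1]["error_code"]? 502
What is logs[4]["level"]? "WARNING"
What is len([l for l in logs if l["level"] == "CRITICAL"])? 1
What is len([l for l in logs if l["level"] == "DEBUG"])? 0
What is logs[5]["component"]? "api"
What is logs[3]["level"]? "WARNING"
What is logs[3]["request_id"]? "req_38154"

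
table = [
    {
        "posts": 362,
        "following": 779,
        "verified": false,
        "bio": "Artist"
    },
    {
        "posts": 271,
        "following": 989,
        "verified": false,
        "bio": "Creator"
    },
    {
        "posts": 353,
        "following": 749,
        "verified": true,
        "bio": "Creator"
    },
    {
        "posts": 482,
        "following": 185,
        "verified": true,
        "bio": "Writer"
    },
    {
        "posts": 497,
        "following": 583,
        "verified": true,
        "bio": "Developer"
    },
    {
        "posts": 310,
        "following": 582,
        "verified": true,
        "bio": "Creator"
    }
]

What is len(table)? 6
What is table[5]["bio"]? "Creator"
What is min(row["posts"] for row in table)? 271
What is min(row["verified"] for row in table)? False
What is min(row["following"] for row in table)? 185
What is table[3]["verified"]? True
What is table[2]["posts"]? 353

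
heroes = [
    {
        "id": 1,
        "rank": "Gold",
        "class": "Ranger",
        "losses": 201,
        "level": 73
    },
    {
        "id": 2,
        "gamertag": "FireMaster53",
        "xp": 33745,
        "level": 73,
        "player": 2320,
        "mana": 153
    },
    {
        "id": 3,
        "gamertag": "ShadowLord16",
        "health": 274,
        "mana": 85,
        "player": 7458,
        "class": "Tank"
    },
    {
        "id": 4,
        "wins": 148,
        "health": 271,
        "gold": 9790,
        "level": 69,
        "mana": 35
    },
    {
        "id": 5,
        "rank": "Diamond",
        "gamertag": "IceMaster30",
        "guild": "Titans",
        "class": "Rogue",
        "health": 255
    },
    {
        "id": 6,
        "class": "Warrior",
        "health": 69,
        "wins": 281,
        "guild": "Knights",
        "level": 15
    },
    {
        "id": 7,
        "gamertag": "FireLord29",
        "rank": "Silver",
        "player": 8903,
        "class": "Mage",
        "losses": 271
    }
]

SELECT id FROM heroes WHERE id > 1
[2, 3, 4, 5, 6, 7]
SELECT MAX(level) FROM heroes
73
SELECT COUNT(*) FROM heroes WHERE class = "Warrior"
1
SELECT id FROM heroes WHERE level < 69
[6]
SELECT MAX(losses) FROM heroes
271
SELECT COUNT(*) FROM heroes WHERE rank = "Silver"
1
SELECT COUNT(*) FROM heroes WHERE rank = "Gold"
1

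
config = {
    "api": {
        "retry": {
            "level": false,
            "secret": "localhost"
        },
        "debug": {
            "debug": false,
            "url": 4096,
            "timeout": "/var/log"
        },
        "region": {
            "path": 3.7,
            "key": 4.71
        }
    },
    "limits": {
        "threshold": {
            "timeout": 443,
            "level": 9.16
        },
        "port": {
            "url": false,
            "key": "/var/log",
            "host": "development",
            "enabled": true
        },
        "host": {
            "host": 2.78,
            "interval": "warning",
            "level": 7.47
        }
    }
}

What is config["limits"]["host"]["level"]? 7.47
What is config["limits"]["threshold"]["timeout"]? 443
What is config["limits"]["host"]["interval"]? "warning"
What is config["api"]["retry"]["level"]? False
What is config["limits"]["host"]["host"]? 2.78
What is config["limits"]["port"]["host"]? "development"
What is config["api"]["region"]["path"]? 3.7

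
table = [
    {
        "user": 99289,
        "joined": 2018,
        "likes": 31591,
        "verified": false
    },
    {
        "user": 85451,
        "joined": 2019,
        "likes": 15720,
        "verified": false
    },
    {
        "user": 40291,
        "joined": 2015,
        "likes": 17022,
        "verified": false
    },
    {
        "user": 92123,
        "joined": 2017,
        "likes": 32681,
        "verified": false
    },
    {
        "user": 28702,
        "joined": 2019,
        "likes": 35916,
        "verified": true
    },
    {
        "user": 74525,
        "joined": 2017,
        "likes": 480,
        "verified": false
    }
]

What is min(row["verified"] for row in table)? False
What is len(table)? 6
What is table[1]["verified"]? False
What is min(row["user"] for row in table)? 28702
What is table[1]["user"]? 85451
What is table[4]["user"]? 28702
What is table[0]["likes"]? 31591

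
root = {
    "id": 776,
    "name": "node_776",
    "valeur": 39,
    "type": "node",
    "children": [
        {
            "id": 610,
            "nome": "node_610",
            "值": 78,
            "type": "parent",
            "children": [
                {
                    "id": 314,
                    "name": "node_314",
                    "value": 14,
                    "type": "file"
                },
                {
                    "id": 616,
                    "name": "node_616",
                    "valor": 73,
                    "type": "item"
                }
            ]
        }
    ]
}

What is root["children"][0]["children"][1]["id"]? 616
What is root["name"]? "node_776"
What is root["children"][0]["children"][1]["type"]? "item"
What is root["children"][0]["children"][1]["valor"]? 73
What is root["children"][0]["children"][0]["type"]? "file"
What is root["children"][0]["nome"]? "node_610"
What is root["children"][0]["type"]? "parent"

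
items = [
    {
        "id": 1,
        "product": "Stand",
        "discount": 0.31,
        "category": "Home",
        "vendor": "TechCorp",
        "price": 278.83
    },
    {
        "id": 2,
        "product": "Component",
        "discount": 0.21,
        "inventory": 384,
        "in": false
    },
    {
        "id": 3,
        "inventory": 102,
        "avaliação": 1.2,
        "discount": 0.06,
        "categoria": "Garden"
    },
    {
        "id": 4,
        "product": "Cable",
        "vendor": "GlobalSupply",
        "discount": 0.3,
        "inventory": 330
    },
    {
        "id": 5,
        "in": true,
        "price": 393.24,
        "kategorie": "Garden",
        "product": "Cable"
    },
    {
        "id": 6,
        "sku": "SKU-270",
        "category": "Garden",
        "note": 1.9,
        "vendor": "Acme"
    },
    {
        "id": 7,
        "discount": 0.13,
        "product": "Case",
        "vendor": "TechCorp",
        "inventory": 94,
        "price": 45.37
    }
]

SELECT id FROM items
[1, 2, 3, 4, 5, 6, 7]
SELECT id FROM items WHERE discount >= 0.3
[1, 4]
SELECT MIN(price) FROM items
45.37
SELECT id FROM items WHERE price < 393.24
[1, 7]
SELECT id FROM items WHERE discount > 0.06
[1, 2, 4, 7]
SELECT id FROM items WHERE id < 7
[1, 2, 3, 4, 5, 6]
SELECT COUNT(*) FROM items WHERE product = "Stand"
1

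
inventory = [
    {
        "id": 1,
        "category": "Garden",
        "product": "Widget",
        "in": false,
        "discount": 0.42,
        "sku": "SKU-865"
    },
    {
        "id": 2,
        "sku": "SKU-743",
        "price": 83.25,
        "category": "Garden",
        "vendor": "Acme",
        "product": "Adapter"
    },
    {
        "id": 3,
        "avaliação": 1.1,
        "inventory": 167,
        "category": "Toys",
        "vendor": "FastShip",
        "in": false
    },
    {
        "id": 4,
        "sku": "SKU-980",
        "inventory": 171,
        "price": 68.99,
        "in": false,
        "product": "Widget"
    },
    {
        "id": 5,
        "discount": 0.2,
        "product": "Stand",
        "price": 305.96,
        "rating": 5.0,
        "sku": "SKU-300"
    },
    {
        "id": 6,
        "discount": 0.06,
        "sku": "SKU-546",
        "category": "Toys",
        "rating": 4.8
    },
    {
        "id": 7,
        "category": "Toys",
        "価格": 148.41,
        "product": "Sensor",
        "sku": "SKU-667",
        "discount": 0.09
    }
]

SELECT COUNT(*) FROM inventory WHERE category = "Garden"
2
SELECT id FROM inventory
[1, 2, 3, 4, 5, 6, 7]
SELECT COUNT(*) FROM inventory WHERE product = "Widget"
2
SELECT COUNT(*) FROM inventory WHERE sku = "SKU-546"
1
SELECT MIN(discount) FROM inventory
0.06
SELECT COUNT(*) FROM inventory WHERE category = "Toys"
3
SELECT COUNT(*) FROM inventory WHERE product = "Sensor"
1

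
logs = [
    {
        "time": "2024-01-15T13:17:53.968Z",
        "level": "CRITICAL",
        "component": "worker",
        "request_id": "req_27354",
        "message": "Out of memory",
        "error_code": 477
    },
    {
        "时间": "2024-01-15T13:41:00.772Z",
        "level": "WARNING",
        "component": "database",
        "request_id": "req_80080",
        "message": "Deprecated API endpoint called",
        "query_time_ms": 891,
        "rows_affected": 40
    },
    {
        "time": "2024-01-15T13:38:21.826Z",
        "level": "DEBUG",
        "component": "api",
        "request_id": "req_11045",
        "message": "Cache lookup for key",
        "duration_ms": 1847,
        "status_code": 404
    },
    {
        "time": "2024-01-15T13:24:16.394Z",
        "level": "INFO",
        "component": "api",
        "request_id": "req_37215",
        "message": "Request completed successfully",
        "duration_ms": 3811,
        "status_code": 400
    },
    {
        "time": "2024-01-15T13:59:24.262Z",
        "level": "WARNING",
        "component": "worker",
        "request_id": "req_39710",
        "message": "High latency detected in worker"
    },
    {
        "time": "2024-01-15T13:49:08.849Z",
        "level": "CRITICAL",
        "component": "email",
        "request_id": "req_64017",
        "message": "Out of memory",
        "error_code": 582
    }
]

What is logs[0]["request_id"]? "req_27354"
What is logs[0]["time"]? "2024-01-15T13:17:53.968Z"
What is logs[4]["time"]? "2024-01-15T13:59:24.262Z"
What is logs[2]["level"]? "DEBUG"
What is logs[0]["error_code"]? 477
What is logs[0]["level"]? "CRITICAL"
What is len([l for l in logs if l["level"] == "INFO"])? 1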